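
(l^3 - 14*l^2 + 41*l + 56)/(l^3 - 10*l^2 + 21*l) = (l^2 - 7*l - 8)/(l*(l - 3))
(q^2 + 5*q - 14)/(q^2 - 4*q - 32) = (-q^2 - 5*q + 14)/(-q^2 + 4*q + 32)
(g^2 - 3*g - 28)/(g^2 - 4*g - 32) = (g - 7)/(g - 8)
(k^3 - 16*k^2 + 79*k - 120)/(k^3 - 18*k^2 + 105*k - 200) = (k - 3)/(k - 5)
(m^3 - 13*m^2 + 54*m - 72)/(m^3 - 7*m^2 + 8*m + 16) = (m^2 - 9*m + 18)/(m^2 - 3*m - 4)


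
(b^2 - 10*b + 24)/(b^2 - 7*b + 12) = (b - 6)/(b - 3)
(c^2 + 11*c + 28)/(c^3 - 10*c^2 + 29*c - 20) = (c^2 + 11*c + 28)/(c^3 - 10*c^2 + 29*c - 20)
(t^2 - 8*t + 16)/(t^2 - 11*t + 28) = (t - 4)/(t - 7)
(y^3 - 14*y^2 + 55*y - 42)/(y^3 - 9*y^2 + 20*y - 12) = (y - 7)/(y - 2)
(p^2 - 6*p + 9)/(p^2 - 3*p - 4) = (-p^2 + 6*p - 9)/(-p^2 + 3*p + 4)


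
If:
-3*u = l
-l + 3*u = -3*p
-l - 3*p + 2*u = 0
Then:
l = 0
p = 0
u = 0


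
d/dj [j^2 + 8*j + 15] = 2*j + 8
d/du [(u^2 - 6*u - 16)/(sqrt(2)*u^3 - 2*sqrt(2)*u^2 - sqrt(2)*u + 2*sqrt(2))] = sqrt(2)*(-u^4 + 12*u^3 + 35*u^2 - 60*u - 28)/(2*(u^6 - 4*u^5 + 2*u^4 + 8*u^3 - 7*u^2 - 4*u + 4))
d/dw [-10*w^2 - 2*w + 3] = -20*w - 2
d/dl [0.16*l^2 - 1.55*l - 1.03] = 0.32*l - 1.55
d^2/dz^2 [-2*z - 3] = 0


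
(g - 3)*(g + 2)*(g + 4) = g^3 + 3*g^2 - 10*g - 24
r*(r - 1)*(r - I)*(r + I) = r^4 - r^3 + r^2 - r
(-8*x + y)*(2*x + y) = -16*x^2 - 6*x*y + y^2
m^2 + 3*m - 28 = (m - 4)*(m + 7)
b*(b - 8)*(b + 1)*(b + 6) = b^4 - b^3 - 50*b^2 - 48*b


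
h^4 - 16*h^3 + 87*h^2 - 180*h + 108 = (h - 6)^2*(h - 3)*(h - 1)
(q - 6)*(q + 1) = q^2 - 5*q - 6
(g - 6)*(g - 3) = g^2 - 9*g + 18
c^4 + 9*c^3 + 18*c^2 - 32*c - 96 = (c - 2)*(c + 3)*(c + 4)^2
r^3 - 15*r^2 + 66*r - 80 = (r - 8)*(r - 5)*(r - 2)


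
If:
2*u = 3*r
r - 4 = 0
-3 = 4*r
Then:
No Solution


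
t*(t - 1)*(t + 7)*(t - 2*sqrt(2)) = t^4 - 2*sqrt(2)*t^3 + 6*t^3 - 12*sqrt(2)*t^2 - 7*t^2 + 14*sqrt(2)*t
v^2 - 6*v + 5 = (v - 5)*(v - 1)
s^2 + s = s*(s + 1)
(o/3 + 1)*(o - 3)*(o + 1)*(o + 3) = o^4/3 + 4*o^3/3 - 2*o^2 - 12*o - 9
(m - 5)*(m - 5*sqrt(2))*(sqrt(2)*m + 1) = sqrt(2)*m^3 - 9*m^2 - 5*sqrt(2)*m^2 - 5*sqrt(2)*m + 45*m + 25*sqrt(2)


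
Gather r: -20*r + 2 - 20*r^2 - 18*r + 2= -20*r^2 - 38*r + 4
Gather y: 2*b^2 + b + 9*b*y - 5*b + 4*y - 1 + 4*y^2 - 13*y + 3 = 2*b^2 - 4*b + 4*y^2 + y*(9*b - 9) + 2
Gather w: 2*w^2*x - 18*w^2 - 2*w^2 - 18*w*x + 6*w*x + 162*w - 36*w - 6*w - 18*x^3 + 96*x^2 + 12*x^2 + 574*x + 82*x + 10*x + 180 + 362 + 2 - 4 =w^2*(2*x - 20) + w*(120 - 12*x) - 18*x^3 + 108*x^2 + 666*x + 540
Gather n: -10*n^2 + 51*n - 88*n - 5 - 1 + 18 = -10*n^2 - 37*n + 12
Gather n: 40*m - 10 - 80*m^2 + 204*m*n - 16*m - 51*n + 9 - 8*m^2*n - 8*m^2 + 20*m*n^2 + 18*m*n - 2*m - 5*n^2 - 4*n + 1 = -88*m^2 + 22*m + n^2*(20*m - 5) + n*(-8*m^2 + 222*m - 55)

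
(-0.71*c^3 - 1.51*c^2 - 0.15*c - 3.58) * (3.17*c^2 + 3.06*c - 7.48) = -2.2507*c^5 - 6.9593*c^4 + 0.2147*c^3 - 0.512799999999999*c^2 - 9.8328*c + 26.7784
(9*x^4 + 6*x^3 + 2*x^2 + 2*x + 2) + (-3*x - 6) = 9*x^4 + 6*x^3 + 2*x^2 - x - 4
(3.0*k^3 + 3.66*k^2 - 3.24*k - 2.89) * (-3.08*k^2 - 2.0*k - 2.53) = -9.24*k^5 - 17.2728*k^4 - 4.9308*k^3 + 6.1214*k^2 + 13.9772*k + 7.3117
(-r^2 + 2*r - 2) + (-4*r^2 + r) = -5*r^2 + 3*r - 2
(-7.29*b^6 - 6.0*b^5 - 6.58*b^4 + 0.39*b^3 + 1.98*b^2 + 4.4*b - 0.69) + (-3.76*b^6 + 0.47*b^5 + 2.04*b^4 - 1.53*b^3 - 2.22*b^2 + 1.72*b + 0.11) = -11.05*b^6 - 5.53*b^5 - 4.54*b^4 - 1.14*b^3 - 0.24*b^2 + 6.12*b - 0.58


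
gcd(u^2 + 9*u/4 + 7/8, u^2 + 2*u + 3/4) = u + 1/2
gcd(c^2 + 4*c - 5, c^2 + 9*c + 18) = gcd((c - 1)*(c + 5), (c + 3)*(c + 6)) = 1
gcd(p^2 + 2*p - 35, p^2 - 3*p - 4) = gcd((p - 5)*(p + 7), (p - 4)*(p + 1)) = 1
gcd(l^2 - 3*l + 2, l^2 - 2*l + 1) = l - 1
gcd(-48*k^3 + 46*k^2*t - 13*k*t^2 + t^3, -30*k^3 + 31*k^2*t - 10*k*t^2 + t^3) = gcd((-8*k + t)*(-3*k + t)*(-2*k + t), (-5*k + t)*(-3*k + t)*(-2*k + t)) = 6*k^2 - 5*k*t + t^2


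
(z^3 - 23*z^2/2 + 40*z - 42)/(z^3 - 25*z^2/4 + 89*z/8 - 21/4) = 4*(z - 6)/(4*z - 3)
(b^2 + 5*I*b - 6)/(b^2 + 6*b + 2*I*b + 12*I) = (b + 3*I)/(b + 6)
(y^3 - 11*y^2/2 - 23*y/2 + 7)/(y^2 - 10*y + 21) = (y^2 + 3*y/2 - 1)/(y - 3)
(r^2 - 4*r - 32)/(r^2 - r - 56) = (r + 4)/(r + 7)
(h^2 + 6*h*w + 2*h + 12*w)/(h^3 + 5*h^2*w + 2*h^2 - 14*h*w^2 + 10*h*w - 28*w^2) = (-h - 6*w)/(-h^2 - 5*h*w + 14*w^2)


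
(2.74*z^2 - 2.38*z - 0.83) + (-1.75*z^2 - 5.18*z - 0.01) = 0.99*z^2 - 7.56*z - 0.84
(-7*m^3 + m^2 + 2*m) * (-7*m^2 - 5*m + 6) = 49*m^5 + 28*m^4 - 61*m^3 - 4*m^2 + 12*m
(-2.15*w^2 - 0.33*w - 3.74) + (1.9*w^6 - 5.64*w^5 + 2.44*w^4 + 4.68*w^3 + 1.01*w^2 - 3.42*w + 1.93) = 1.9*w^6 - 5.64*w^5 + 2.44*w^4 + 4.68*w^3 - 1.14*w^2 - 3.75*w - 1.81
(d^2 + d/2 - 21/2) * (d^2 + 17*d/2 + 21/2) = d^4 + 9*d^3 + 17*d^2/4 - 84*d - 441/4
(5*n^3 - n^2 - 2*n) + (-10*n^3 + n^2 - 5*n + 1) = -5*n^3 - 7*n + 1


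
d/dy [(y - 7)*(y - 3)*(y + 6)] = 3*y^2 - 8*y - 39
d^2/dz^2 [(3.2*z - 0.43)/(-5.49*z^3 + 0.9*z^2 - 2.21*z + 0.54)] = (-578.68992*z^5 + 250.390116*z^4 + 38.4724800000001*z^3 - 80.447958*z^2 + 11.848248*z - 3.855394)/(165.469149*z^9 - 81.37827*z^8 + 213.169563*z^7 - 115.073622*z^6 + 101.820267*z^5 - 53.809866*z^4 + 22.040873*z^3 - 8.699562*z^2 + 1.933308*z - 0.157464)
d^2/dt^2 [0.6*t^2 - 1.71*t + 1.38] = 1.20000000000000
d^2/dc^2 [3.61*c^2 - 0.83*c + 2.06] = 7.22000000000000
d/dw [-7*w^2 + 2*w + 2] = 2 - 14*w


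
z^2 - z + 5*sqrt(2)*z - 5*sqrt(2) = (z - 1)*(z + 5*sqrt(2))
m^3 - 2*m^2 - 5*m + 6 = (m - 3)*(m - 1)*(m + 2)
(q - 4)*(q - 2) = q^2 - 6*q + 8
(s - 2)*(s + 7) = s^2 + 5*s - 14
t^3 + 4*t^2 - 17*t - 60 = (t - 4)*(t + 3)*(t + 5)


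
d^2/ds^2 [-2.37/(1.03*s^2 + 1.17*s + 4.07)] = (5.028666*s^2 + 5.712174*s - 2.37*(2.06*s + 1.17)*(4.12*s + 2.34) + 19.870554)/(1.03*s^2 + 1.17*s + 4.07)^3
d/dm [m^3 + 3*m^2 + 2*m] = 3*m^2 + 6*m + 2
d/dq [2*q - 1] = 2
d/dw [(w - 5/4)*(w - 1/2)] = 2*w - 7/4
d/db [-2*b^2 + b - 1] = 1 - 4*b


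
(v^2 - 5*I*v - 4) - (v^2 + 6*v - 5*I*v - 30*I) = -6*v - 4 + 30*I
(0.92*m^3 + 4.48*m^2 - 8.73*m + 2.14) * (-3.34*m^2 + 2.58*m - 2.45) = -3.0728*m^5 - 12.5896*m^4 + 38.4626*m^3 - 40.647*m^2 + 26.9097*m - 5.243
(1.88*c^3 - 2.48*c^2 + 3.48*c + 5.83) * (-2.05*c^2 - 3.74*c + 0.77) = -3.854*c^5 - 1.9472*c^4 + 3.5888*c^3 - 26.8763*c^2 - 19.1246*c + 4.4891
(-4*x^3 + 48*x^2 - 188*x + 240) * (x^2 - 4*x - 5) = -4*x^5 + 64*x^4 - 360*x^3 + 752*x^2 - 20*x - 1200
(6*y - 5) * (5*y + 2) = 30*y^2 - 13*y - 10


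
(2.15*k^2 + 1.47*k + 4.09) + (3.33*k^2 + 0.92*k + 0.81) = 5.48*k^2 + 2.39*k + 4.9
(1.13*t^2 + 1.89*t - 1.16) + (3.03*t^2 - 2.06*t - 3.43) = 4.16*t^2 - 0.17*t - 4.59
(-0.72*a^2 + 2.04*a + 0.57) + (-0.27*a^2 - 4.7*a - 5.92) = -0.99*a^2 - 2.66*a - 5.35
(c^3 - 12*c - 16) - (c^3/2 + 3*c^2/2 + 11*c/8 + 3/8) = c^3/2 - 3*c^2/2 - 107*c/8 - 131/8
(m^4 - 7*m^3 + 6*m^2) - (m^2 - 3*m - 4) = m^4 - 7*m^3 + 5*m^2 + 3*m + 4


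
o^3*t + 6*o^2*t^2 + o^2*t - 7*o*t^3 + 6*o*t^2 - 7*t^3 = (o - t)*(o + 7*t)*(o*t + t)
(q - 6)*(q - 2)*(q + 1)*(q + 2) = q^4 - 5*q^3 - 10*q^2 + 20*q + 24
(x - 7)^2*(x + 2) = x^3 - 12*x^2 + 21*x + 98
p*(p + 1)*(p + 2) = p^3 + 3*p^2 + 2*p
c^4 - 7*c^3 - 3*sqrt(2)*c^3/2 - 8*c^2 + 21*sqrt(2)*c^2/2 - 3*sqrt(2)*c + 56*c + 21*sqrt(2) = (c - 7)*(c - 3*sqrt(2))*(c + sqrt(2)/2)*(c + sqrt(2))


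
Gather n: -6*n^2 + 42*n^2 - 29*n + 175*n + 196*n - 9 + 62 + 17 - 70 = 36*n^2 + 342*n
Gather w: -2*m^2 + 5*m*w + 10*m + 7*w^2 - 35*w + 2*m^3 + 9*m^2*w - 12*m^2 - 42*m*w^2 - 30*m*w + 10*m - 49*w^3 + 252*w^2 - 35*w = 2*m^3 - 14*m^2 + 20*m - 49*w^3 + w^2*(259 - 42*m) + w*(9*m^2 - 25*m - 70)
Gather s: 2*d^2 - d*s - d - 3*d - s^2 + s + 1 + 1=2*d^2 - 4*d - s^2 + s*(1 - d) + 2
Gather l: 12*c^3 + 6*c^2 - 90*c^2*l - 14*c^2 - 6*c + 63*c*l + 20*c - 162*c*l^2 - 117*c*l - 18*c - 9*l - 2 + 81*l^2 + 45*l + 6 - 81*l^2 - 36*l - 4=12*c^3 - 8*c^2 - 162*c*l^2 - 4*c + l*(-90*c^2 - 54*c)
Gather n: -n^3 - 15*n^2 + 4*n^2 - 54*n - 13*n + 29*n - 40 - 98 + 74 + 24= -n^3 - 11*n^2 - 38*n - 40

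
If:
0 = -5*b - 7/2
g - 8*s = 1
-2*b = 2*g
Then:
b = -7/10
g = 7/10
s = -3/80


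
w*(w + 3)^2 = w^3 + 6*w^2 + 9*w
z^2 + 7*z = z*(z + 7)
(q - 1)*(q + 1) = q^2 - 1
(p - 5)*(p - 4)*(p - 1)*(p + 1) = p^4 - 9*p^3 + 19*p^2 + 9*p - 20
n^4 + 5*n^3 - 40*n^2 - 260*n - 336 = (n - 7)*(n + 2)*(n + 4)*(n + 6)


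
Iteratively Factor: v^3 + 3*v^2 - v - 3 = (v - 1)*(v^2 + 4*v + 3) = (v - 1)*(v + 1)*(v + 3)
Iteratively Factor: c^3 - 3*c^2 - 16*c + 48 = (c - 3)*(c^2 - 16) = (c - 3)*(c + 4)*(c - 4)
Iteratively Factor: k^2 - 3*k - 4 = (k - 4)*(k + 1)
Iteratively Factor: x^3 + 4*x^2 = (x)*(x^2 + 4*x) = x^2*(x + 4)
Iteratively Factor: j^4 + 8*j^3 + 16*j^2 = (j)*(j^3 + 8*j^2 + 16*j) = j*(j + 4)*(j^2 + 4*j) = j*(j + 4)^2*(j)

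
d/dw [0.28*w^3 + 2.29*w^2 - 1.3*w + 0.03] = 0.84*w^2 + 4.58*w - 1.3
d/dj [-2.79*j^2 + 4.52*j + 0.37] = 4.52 - 5.58*j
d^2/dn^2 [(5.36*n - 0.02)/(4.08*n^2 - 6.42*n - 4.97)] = ((68.9856 - 131.2128*n)*(-4.08*n^2 + 6.42*n + 4.97) - (5.36*n - 0.02)*(8.16*n - 6.42)*(16.32*n - 12.84))/(-4.08*n^2 + 6.42*n + 4.97)^3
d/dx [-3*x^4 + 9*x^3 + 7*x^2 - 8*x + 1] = -12*x^3 + 27*x^2 + 14*x - 8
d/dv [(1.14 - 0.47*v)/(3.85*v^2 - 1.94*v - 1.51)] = (1.8095*v^2 - 8.778*v + 2.9213)/(14.8225*v^4 - 14.938*v^3 - 7.8634*v^2 + 5.8588*v + 2.2801)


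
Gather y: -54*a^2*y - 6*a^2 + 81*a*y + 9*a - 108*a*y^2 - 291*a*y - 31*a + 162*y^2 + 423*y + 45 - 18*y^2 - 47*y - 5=-6*a^2 - 22*a + y^2*(144 - 108*a) + y*(-54*a^2 - 210*a + 376) + 40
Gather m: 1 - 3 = -2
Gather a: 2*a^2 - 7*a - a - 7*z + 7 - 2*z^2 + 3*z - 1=2*a^2 - 8*a - 2*z^2 - 4*z + 6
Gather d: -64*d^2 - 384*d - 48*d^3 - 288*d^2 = -48*d^3 - 352*d^2 - 384*d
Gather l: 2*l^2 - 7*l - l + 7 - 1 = 2*l^2 - 8*l + 6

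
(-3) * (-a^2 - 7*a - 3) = 3*a^2 + 21*a + 9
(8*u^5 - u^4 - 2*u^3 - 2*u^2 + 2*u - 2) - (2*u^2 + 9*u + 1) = 8*u^5 - u^4 - 2*u^3 - 4*u^2 - 7*u - 3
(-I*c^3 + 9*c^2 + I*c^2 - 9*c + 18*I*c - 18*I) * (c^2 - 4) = -I*c^5 + 9*c^4 + I*c^4 - 9*c^3 + 22*I*c^3 - 36*c^2 - 22*I*c^2 + 36*c - 72*I*c + 72*I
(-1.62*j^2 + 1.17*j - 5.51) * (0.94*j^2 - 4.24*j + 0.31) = -1.5228*j^4 + 7.9686*j^3 - 10.6424*j^2 + 23.7251*j - 1.7081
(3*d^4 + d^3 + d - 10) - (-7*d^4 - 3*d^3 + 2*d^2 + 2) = 10*d^4 + 4*d^3 - 2*d^2 + d - 12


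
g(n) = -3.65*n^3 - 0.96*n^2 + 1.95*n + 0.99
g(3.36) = -141.75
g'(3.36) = -128.12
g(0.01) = 1.01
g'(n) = -10.95*n^2 - 1.92*n + 1.95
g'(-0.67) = -1.68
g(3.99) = -238.37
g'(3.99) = -180.04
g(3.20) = -122.20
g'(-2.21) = -47.29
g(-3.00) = 85.05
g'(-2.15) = -44.54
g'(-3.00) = -90.84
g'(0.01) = 1.93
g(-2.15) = 28.63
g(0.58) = 1.09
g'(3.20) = -116.32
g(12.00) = -6421.05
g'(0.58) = -2.85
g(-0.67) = 0.35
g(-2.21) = 31.39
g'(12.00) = -1597.89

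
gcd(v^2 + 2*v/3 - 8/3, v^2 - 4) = v + 2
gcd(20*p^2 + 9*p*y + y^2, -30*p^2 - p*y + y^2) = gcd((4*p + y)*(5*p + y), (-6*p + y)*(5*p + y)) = 5*p + y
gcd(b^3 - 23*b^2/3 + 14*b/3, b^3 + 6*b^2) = b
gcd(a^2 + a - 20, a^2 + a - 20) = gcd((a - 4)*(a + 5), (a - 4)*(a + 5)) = a^2 + a - 20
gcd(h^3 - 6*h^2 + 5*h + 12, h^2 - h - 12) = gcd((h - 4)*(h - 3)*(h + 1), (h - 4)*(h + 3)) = h - 4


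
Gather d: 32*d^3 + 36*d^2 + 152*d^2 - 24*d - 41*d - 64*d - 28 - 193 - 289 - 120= 32*d^3 + 188*d^2 - 129*d - 630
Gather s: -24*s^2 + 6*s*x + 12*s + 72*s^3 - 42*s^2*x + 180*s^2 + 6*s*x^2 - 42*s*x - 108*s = 72*s^3 + s^2*(156 - 42*x) + s*(6*x^2 - 36*x - 96)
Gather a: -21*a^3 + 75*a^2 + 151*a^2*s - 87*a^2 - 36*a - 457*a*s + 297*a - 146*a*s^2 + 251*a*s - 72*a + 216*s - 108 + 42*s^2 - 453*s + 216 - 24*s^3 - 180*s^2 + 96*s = -21*a^3 + a^2*(151*s - 12) + a*(-146*s^2 - 206*s + 189) - 24*s^3 - 138*s^2 - 141*s + 108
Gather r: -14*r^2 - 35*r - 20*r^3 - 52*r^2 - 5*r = -20*r^3 - 66*r^2 - 40*r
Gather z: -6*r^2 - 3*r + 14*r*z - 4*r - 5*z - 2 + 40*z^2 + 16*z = -6*r^2 - 7*r + 40*z^2 + z*(14*r + 11) - 2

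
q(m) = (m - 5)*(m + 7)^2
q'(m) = (m - 5)*(2*m + 14) + (m + 7)^2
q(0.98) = -256.00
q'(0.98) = -0.48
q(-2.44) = -154.70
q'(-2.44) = -47.06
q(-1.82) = -183.00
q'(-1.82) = -43.82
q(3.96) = -124.93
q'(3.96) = 97.32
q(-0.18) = -240.93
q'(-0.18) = -24.14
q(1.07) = -255.94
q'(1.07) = 1.69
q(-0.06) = -243.71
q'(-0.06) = -22.07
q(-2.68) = -143.33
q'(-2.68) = -47.69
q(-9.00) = -56.00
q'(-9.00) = 60.00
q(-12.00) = -425.00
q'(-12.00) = 195.00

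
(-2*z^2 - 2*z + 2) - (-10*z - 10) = -2*z^2 + 8*z + 12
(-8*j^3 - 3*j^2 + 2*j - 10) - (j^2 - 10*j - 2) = -8*j^3 - 4*j^2 + 12*j - 8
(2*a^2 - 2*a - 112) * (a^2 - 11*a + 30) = 2*a^4 - 24*a^3 - 30*a^2 + 1172*a - 3360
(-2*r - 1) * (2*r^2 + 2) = -4*r^3 - 2*r^2 - 4*r - 2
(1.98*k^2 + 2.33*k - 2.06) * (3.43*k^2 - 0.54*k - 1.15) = 6.7914*k^4 + 6.9227*k^3 - 10.601*k^2 - 1.5671*k + 2.369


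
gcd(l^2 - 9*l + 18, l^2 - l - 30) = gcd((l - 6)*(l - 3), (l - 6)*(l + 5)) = l - 6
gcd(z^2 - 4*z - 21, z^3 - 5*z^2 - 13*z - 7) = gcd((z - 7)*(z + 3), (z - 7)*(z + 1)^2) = z - 7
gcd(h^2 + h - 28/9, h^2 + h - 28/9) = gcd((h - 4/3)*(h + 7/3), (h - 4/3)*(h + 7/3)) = h^2 + h - 28/9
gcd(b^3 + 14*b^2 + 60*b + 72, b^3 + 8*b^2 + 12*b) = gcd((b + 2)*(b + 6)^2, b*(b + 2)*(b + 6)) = b^2 + 8*b + 12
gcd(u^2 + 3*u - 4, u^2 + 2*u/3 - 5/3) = u - 1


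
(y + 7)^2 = y^2 + 14*y + 49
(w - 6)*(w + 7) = w^2 + w - 42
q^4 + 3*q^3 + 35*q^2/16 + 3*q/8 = q*(q + 1/4)*(q + 3/4)*(q + 2)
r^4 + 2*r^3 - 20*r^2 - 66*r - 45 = (r - 5)*(r + 1)*(r + 3)^2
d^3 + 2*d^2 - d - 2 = (d - 1)*(d + 1)*(d + 2)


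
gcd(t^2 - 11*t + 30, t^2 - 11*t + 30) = t^2 - 11*t + 30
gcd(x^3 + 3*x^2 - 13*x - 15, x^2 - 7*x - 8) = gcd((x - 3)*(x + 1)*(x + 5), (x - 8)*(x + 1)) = x + 1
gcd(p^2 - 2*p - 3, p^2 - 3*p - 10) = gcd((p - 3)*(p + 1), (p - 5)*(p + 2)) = 1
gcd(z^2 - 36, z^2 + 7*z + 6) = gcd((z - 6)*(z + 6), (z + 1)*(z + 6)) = z + 6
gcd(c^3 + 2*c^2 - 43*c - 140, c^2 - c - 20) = c + 4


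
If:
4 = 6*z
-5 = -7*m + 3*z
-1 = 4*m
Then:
No Solution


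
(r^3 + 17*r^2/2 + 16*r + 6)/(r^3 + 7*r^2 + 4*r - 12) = (r + 1/2)/(r - 1)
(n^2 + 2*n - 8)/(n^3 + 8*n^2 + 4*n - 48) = 1/(n + 6)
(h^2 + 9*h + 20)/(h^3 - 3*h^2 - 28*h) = (h + 5)/(h*(h - 7))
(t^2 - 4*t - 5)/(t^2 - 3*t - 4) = (t - 5)/(t - 4)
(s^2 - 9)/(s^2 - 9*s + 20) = (s^2 - 9)/(s^2 - 9*s + 20)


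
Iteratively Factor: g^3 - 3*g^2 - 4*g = (g + 1)*(g^2 - 4*g) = g*(g + 1)*(g - 4)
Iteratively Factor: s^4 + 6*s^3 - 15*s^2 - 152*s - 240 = (s + 4)*(s^3 + 2*s^2 - 23*s - 60) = (s - 5)*(s + 4)*(s^2 + 7*s + 12) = (s - 5)*(s + 3)*(s + 4)*(s + 4)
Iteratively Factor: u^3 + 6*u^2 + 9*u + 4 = (u + 4)*(u^2 + 2*u + 1) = (u + 1)*(u + 4)*(u + 1)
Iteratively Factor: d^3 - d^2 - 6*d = (d)*(d^2 - d - 6) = d*(d + 2)*(d - 3)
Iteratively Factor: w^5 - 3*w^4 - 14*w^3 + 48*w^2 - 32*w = (w + 4)*(w^4 - 7*w^3 + 14*w^2 - 8*w) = (w - 2)*(w + 4)*(w^3 - 5*w^2 + 4*w) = (w - 4)*(w - 2)*(w + 4)*(w^2 - w) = w*(w - 4)*(w - 2)*(w + 4)*(w - 1)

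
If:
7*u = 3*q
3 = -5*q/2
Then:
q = -6/5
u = -18/35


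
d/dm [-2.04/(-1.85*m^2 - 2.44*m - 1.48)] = (-7.548*m - 4.9776)/(1.85*m^2 + 2.44*m + 1.48)^2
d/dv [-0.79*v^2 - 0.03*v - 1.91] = -1.58*v - 0.03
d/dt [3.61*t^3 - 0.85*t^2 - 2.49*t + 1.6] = 10.83*t^2 - 1.7*t - 2.49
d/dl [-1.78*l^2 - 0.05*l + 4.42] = -3.56*l - 0.05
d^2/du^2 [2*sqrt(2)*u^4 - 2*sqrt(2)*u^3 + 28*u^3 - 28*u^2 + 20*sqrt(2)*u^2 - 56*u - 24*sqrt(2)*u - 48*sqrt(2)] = 24*sqrt(2)*u^2 - 12*sqrt(2)*u + 168*u - 56 + 40*sqrt(2)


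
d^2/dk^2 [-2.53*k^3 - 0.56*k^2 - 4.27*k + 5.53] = -15.18*k - 1.12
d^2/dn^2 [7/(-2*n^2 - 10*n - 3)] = 28*(2*n^2 + 10*n - 2*(2*n + 5)^2 + 3)/(2*n^2 + 10*n + 3)^3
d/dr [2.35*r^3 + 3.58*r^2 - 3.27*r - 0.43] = 7.05*r^2 + 7.16*r - 3.27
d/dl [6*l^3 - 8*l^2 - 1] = 2*l*(9*l - 8)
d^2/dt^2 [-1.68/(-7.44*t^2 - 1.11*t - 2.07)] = (-185.988096*t^2 - 27.748224*t + 1.68*(14.88*t + 1.11)*(29.76*t + 2.22) - 51.746688)/(7.44*t^2 + 1.11*t + 2.07)^3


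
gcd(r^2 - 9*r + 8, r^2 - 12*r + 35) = 1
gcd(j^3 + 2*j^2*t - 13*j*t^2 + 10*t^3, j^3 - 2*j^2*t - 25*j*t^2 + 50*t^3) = -j^2 - 3*j*t + 10*t^2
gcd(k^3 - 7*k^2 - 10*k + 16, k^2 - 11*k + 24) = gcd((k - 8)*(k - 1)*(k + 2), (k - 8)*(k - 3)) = k - 8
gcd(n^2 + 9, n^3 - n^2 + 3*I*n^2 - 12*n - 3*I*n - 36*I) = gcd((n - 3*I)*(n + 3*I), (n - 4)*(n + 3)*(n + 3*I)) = n + 3*I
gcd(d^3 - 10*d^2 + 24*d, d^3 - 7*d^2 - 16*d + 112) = d - 4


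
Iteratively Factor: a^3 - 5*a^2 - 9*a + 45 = (a - 5)*(a^2 - 9) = (a - 5)*(a + 3)*(a - 3)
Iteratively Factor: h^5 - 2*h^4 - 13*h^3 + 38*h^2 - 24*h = (h - 2)*(h^4 - 13*h^2 + 12*h) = (h - 3)*(h - 2)*(h^3 + 3*h^2 - 4*h) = h*(h - 3)*(h - 2)*(h^2 + 3*h - 4) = h*(h - 3)*(h - 2)*(h + 4)*(h - 1)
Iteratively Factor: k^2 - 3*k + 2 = (k - 1)*(k - 2)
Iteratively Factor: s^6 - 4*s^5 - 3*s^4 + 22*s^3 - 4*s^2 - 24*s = (s - 2)*(s^5 - 2*s^4 - 7*s^3 + 8*s^2 + 12*s) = (s - 2)*(s + 1)*(s^4 - 3*s^3 - 4*s^2 + 12*s) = (s - 2)^2*(s + 1)*(s^3 - s^2 - 6*s) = (s - 3)*(s - 2)^2*(s + 1)*(s^2 + 2*s) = s*(s - 3)*(s - 2)^2*(s + 1)*(s + 2)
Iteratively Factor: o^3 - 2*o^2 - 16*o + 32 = (o - 2)*(o^2 - 16) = (o - 2)*(o + 4)*(o - 4)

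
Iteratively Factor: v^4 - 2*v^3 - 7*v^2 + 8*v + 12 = (v + 1)*(v^3 - 3*v^2 - 4*v + 12) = (v - 3)*(v + 1)*(v^2 - 4) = (v - 3)*(v + 1)*(v + 2)*(v - 2)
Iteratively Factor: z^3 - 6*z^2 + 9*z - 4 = (z - 1)*(z^2 - 5*z + 4) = (z - 4)*(z - 1)*(z - 1)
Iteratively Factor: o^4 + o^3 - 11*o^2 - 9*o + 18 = (o + 2)*(o^3 - o^2 - 9*o + 9) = (o - 3)*(o + 2)*(o^2 + 2*o - 3) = (o - 3)*(o + 2)*(o + 3)*(o - 1)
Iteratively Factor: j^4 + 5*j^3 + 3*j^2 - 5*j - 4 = (j - 1)*(j^3 + 6*j^2 + 9*j + 4) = (j - 1)*(j + 4)*(j^2 + 2*j + 1) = (j - 1)*(j + 1)*(j + 4)*(j + 1)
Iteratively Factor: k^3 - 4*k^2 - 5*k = (k)*(k^2 - 4*k - 5) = k*(k - 5)*(k + 1)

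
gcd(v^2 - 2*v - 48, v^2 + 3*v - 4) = 1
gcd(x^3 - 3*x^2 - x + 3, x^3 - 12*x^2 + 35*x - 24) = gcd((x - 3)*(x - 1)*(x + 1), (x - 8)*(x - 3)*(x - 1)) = x^2 - 4*x + 3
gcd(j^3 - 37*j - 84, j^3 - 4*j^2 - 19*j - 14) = j - 7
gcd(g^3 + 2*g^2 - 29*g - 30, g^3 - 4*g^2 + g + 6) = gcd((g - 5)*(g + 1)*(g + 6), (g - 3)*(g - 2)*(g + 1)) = g + 1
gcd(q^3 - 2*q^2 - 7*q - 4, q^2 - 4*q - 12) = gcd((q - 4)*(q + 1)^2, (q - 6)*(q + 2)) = 1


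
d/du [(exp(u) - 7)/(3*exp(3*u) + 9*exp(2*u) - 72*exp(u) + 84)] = 2*(-exp(2*u) + 7*exp(u) + 35)*exp(u)/(3*(exp(5*u) + 8*exp(4*u) - 23*exp(3*u) - 134*exp(2*u) + 476*exp(u) - 392))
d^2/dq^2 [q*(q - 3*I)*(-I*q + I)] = -6*I*q - 6 + 2*I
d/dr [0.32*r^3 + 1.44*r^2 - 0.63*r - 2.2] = 0.96*r^2 + 2.88*r - 0.63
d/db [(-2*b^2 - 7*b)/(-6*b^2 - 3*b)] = -4/(4*b^2 + 4*b + 1)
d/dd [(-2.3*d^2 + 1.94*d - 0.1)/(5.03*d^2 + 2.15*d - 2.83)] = (-14.7032*d^2 + 14.024*d - 5.2752)/(25.3009*d^4 + 21.629*d^3 - 23.8473*d^2 - 12.169*d + 8.0089)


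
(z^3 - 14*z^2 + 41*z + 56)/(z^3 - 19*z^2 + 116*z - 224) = (z + 1)/(z - 4)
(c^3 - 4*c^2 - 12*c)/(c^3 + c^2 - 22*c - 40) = c*(c - 6)/(c^2 - c - 20)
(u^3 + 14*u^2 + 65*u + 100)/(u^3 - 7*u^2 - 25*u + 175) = (u^2 + 9*u + 20)/(u^2 - 12*u + 35)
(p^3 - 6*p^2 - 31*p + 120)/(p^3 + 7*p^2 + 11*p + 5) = (p^2 - 11*p + 24)/(p^2 + 2*p + 1)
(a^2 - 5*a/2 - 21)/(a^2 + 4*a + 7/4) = 2*(a - 6)/(2*a + 1)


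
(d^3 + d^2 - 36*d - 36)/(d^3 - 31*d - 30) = (d + 6)/(d + 5)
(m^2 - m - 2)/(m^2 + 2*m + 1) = (m - 2)/(m + 1)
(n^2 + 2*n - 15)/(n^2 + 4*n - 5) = (n - 3)/(n - 1)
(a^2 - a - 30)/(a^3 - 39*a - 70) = (a - 6)/(a^2 - 5*a - 14)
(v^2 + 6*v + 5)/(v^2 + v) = (v + 5)/v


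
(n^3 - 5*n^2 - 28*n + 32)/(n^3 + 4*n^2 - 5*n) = (n^2 - 4*n - 32)/(n*(n + 5))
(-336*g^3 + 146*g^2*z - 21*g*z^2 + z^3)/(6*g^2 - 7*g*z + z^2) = (56*g^2 - 15*g*z + z^2)/(-g + z)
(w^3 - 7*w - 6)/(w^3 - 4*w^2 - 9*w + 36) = (w^2 + 3*w + 2)/(w^2 - w - 12)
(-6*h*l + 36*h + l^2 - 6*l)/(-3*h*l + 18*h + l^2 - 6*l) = (6*h - l)/(3*h - l)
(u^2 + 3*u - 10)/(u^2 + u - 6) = (u + 5)/(u + 3)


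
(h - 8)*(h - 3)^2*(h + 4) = h^4 - 10*h^3 + h^2 + 156*h - 288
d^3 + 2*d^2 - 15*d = d*(d - 3)*(d + 5)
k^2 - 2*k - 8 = (k - 4)*(k + 2)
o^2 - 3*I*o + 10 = (o - 5*I)*(o + 2*I)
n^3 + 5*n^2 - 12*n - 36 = (n - 3)*(n + 2)*(n + 6)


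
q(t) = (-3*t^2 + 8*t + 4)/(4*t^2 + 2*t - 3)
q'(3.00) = -0.27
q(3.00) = 0.03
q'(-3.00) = -0.46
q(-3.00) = -1.74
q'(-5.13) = -0.11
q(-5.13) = -1.26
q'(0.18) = -5.67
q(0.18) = -2.13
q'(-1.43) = -16.67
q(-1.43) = -5.85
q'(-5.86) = -0.08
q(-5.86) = -1.19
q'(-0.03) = -3.38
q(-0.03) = -1.23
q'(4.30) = -0.13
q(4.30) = -0.21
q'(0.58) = -216.43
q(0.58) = -15.43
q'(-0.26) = -2.93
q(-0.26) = -0.53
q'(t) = (8 - 6*t)/(4*t^2 + 2*t - 3) + (-8*t - 2)*(-3*t^2 + 8*t + 4)/(4*t^2 + 2*t - 3)^2 = 2*(-19*t^2 - 7*t - 16)/(16*t^4 + 16*t^3 - 20*t^2 - 12*t + 9)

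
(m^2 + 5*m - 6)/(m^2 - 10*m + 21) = (m^2 + 5*m - 6)/(m^2 - 10*m + 21)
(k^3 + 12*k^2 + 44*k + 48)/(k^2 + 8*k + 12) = k + 4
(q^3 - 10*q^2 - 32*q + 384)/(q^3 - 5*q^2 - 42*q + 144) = (q - 8)/(q - 3)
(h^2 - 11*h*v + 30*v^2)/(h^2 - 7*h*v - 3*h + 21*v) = (h^2 - 11*h*v + 30*v^2)/(h^2 - 7*h*v - 3*h + 21*v)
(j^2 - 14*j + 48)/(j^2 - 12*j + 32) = (j - 6)/(j - 4)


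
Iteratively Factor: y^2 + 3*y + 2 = (y + 2)*(y + 1)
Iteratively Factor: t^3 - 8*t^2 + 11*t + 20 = (t - 4)*(t^2 - 4*t - 5) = (t - 4)*(t + 1)*(t - 5)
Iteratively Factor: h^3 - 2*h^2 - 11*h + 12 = (h + 3)*(h^2 - 5*h + 4) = (h - 4)*(h + 3)*(h - 1)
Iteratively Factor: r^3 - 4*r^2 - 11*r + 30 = (r - 2)*(r^2 - 2*r - 15) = (r - 5)*(r - 2)*(r + 3)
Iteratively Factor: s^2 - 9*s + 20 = (s - 4)*(s - 5)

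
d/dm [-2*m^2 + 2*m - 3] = 2 - 4*m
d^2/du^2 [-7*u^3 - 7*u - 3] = -42*u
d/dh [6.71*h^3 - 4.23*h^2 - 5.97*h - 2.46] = 20.13*h^2 - 8.46*h - 5.97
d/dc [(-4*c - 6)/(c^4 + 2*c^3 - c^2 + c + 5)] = 2*(-2*c^4 - 4*c^3 + 2*c^2 - 2*c + (2*c + 3)*(4*c^3 + 6*c^2 - 2*c + 1) - 10)/(c^4 + 2*c^3 - c^2 + c + 5)^2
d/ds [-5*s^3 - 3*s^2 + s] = -15*s^2 - 6*s + 1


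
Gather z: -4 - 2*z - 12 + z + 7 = -z - 9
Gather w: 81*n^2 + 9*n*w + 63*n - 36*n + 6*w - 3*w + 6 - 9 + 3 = 81*n^2 + 27*n + w*(9*n + 3)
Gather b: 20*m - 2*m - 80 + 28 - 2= 18*m - 54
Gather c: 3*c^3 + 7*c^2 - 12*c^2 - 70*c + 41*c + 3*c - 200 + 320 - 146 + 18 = 3*c^3 - 5*c^2 - 26*c - 8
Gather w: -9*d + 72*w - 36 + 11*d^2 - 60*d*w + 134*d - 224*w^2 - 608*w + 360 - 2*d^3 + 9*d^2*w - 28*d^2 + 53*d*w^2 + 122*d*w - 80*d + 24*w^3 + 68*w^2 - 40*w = -2*d^3 - 17*d^2 + 45*d + 24*w^3 + w^2*(53*d - 156) + w*(9*d^2 + 62*d - 576) + 324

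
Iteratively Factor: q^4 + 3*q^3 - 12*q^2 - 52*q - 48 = (q + 2)*(q^3 + q^2 - 14*q - 24) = (q - 4)*(q + 2)*(q^2 + 5*q + 6) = (q - 4)*(q + 2)^2*(q + 3)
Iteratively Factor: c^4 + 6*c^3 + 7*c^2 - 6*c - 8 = (c - 1)*(c^3 + 7*c^2 + 14*c + 8) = (c - 1)*(c + 2)*(c^2 + 5*c + 4) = (c - 1)*(c + 2)*(c + 4)*(c + 1)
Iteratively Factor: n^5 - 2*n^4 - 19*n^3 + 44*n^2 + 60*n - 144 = (n + 4)*(n^4 - 6*n^3 + 5*n^2 + 24*n - 36) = (n - 2)*(n + 4)*(n^3 - 4*n^2 - 3*n + 18) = (n - 3)*(n - 2)*(n + 4)*(n^2 - n - 6) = (n - 3)*(n - 2)*(n + 2)*(n + 4)*(n - 3)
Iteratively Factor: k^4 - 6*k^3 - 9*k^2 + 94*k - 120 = (k + 4)*(k^3 - 10*k^2 + 31*k - 30) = (k - 3)*(k + 4)*(k^2 - 7*k + 10) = (k - 5)*(k - 3)*(k + 4)*(k - 2)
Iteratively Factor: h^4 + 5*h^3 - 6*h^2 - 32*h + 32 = (h + 4)*(h^3 + h^2 - 10*h + 8) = (h - 2)*(h + 4)*(h^2 + 3*h - 4) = (h - 2)*(h - 1)*(h + 4)*(h + 4)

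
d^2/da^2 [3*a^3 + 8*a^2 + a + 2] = 18*a + 16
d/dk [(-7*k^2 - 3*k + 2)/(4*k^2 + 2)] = (6*k^2 - 22*k - 3)/(2*(4*k^4 + 4*k^2 + 1))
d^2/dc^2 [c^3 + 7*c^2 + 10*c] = 6*c + 14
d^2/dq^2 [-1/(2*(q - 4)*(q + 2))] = (-(q - 4)^2 - (q - 4)*(q + 2) - (q + 2)^2)/((q - 4)^3*(q + 2)^3)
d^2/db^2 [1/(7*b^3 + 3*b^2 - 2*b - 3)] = 2*(-3*(7*b + 1)*(7*b^3 + 3*b^2 - 2*b - 3) + (21*b^2 + 6*b - 2)^2)/(7*b^3 + 3*b^2 - 2*b - 3)^3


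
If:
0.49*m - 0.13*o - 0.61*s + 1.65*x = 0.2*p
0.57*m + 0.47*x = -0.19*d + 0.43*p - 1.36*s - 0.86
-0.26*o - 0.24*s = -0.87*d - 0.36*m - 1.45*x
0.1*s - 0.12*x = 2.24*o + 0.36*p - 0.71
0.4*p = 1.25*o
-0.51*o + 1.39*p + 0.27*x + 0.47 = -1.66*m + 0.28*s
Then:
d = -0.10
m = -0.81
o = 0.20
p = 0.61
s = -0.18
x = 0.26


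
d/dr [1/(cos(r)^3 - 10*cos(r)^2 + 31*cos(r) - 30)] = (3*cos(r)^2 - 20*cos(r) + 31)*sin(r)/(cos(r)^3 - 10*cos(r)^2 + 31*cos(r) - 30)^2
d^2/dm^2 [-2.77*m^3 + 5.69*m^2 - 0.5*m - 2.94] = 11.38 - 16.62*m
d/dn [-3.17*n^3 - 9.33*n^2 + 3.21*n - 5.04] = -9.51*n^2 - 18.66*n + 3.21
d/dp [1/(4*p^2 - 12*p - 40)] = (3 - 2*p)/(4*(-p^2 + 3*p + 10)^2)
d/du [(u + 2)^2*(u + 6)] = (u + 2)*(3*u + 14)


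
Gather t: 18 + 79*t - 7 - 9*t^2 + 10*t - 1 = -9*t^2 + 89*t + 10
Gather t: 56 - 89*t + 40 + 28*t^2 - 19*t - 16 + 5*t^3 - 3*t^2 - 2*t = 5*t^3 + 25*t^2 - 110*t + 80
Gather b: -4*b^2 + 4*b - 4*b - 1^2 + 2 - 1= -4*b^2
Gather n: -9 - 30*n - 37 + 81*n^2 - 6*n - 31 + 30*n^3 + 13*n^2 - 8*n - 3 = 30*n^3 + 94*n^2 - 44*n - 80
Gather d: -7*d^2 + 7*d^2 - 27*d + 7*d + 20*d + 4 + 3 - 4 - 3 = 0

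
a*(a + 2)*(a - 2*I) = a^3 + 2*a^2 - 2*I*a^2 - 4*I*a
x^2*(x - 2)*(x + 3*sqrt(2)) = x^4 - 2*x^3 + 3*sqrt(2)*x^3 - 6*sqrt(2)*x^2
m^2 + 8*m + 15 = (m + 3)*(m + 5)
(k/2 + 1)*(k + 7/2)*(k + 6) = k^3/2 + 23*k^2/4 + 20*k + 21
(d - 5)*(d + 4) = d^2 - d - 20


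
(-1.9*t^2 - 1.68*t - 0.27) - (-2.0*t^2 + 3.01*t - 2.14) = 0.1*t^2 - 4.69*t + 1.87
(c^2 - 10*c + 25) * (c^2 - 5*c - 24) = c^4 - 15*c^3 + 51*c^2 + 115*c - 600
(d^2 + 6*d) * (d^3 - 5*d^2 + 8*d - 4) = d^5 + d^4 - 22*d^3 + 44*d^2 - 24*d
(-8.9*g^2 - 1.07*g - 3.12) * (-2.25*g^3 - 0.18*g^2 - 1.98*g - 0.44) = 20.025*g^5 + 4.0095*g^4 + 24.8346*g^3 + 6.5962*g^2 + 6.6484*g + 1.3728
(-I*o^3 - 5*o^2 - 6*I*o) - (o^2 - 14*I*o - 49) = -I*o^3 - 6*o^2 + 8*I*o + 49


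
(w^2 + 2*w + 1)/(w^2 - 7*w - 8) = (w + 1)/(w - 8)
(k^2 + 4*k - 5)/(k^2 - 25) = (k - 1)/(k - 5)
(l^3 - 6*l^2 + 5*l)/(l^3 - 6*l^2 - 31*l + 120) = l*(l^2 - 6*l + 5)/(l^3 - 6*l^2 - 31*l + 120)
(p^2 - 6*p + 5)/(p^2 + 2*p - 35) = (p - 1)/(p + 7)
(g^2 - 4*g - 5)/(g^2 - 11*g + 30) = (g + 1)/(g - 6)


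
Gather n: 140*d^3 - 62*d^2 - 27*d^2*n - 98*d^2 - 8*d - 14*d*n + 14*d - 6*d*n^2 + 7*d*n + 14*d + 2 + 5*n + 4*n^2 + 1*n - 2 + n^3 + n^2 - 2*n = 140*d^3 - 160*d^2 + 20*d + n^3 + n^2*(5 - 6*d) + n*(-27*d^2 - 7*d + 4)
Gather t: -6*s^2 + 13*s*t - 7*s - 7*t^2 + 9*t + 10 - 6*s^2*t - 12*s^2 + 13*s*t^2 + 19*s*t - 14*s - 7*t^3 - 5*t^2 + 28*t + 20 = -18*s^2 - 21*s - 7*t^3 + t^2*(13*s - 12) + t*(-6*s^2 + 32*s + 37) + 30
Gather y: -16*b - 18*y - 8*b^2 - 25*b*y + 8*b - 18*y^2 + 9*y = -8*b^2 - 8*b - 18*y^2 + y*(-25*b - 9)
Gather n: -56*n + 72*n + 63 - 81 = 16*n - 18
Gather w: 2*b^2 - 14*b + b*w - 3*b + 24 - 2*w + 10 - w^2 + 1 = 2*b^2 - 17*b - w^2 + w*(b - 2) + 35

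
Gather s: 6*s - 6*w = 6*s - 6*w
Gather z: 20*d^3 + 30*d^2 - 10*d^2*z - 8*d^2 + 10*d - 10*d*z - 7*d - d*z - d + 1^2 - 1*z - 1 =20*d^3 + 22*d^2 + 2*d + z*(-10*d^2 - 11*d - 1)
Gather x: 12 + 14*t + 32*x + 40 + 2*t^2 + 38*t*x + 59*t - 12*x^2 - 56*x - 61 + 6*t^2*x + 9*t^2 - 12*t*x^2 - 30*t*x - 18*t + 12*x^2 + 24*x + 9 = 11*t^2 - 12*t*x^2 + 55*t + x*(6*t^2 + 8*t)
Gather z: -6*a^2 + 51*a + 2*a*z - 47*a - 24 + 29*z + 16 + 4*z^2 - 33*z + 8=-6*a^2 + 4*a + 4*z^2 + z*(2*a - 4)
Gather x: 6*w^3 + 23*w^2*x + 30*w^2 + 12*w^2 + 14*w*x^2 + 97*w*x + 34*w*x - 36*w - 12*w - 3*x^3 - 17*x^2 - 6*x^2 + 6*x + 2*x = 6*w^3 + 42*w^2 - 48*w - 3*x^3 + x^2*(14*w - 23) + x*(23*w^2 + 131*w + 8)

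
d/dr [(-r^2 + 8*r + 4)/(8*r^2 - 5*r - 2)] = (-59*r^2 - 60*r + 4)/(64*r^4 - 80*r^3 - 7*r^2 + 20*r + 4)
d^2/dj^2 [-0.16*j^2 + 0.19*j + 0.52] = -0.320000000000000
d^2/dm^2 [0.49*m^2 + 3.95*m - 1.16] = 0.980000000000000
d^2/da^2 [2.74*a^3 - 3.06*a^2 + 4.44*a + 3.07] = 16.44*a - 6.12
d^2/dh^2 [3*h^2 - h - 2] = 6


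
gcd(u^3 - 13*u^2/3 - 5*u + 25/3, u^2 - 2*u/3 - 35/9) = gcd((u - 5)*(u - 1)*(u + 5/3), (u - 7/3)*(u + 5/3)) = u + 5/3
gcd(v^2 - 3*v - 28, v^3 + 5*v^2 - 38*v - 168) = v + 4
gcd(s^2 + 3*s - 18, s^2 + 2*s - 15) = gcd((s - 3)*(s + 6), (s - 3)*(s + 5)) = s - 3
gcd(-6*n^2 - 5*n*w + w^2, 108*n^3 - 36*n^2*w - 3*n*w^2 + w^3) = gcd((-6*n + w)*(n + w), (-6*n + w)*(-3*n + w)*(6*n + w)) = -6*n + w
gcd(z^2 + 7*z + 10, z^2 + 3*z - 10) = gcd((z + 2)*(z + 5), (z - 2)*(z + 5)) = z + 5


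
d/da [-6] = 0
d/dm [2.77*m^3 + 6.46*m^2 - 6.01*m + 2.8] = 8.31*m^2 + 12.92*m - 6.01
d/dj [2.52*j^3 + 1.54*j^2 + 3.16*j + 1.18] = 7.56*j^2 + 3.08*j + 3.16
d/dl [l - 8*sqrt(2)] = 1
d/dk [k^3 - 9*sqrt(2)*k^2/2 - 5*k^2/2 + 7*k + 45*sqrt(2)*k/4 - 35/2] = 3*k^2 - 9*sqrt(2)*k - 5*k + 7 + 45*sqrt(2)/4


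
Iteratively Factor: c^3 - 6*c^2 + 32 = (c - 4)*(c^2 - 2*c - 8) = (c - 4)^2*(c + 2)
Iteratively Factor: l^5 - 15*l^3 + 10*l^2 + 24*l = (l - 2)*(l^4 + 2*l^3 - 11*l^2 - 12*l) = l*(l - 2)*(l^3 + 2*l^2 - 11*l - 12) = l*(l - 3)*(l - 2)*(l^2 + 5*l + 4) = l*(l - 3)*(l - 2)*(l + 1)*(l + 4)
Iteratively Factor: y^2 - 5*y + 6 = (y - 2)*(y - 3)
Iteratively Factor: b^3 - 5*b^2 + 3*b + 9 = (b - 3)*(b^2 - 2*b - 3) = (b - 3)*(b + 1)*(b - 3)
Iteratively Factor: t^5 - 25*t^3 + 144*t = (t)*(t^4 - 25*t^2 + 144) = t*(t + 3)*(t^3 - 3*t^2 - 16*t + 48) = t*(t - 3)*(t + 3)*(t^2 - 16) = t*(t - 3)*(t + 3)*(t + 4)*(t - 4)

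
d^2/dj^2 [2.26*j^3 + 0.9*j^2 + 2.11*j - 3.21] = 13.56*j + 1.8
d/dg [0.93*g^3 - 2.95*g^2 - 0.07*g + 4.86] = 2.79*g^2 - 5.9*g - 0.07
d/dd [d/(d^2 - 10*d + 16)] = (16 - d^2)/(d^4 - 20*d^3 + 132*d^2 - 320*d + 256)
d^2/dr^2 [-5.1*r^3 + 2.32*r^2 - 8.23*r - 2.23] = 4.64 - 30.6*r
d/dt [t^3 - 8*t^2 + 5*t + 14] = 3*t^2 - 16*t + 5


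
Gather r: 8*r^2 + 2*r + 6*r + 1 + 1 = 8*r^2 + 8*r + 2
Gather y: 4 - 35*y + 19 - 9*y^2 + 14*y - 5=-9*y^2 - 21*y + 18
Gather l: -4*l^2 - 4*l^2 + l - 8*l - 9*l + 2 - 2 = -8*l^2 - 16*l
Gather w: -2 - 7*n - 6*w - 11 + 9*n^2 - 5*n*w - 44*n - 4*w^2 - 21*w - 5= 9*n^2 - 51*n - 4*w^2 + w*(-5*n - 27) - 18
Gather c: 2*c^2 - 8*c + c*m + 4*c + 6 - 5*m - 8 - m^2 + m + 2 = 2*c^2 + c*(m - 4) - m^2 - 4*m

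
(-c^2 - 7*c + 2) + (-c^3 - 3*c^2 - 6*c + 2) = -c^3 - 4*c^2 - 13*c + 4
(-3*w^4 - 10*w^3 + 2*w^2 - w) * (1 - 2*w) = 6*w^5 + 17*w^4 - 14*w^3 + 4*w^2 - w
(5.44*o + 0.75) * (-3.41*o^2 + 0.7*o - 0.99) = -18.5504*o^3 + 1.2505*o^2 - 4.8606*o - 0.7425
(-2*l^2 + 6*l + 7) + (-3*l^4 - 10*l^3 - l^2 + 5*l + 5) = -3*l^4 - 10*l^3 - 3*l^2 + 11*l + 12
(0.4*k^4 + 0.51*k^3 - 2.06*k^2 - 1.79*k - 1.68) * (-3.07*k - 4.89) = -1.228*k^5 - 3.5217*k^4 + 3.8303*k^3 + 15.5687*k^2 + 13.9107*k + 8.2152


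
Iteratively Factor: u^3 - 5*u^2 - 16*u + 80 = (u - 4)*(u^2 - u - 20) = (u - 5)*(u - 4)*(u + 4)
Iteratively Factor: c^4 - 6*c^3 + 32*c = (c)*(c^3 - 6*c^2 + 32) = c*(c - 4)*(c^2 - 2*c - 8) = c*(c - 4)^2*(c + 2)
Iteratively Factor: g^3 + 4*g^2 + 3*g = (g + 3)*(g^2 + g) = (g + 1)*(g + 3)*(g)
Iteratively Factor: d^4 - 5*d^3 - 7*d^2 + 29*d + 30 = (d + 2)*(d^3 - 7*d^2 + 7*d + 15) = (d - 5)*(d + 2)*(d^2 - 2*d - 3) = (d - 5)*(d - 3)*(d + 2)*(d + 1)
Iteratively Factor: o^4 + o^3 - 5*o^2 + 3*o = (o - 1)*(o^3 + 2*o^2 - 3*o) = (o - 1)^2*(o^2 + 3*o) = o*(o - 1)^2*(o + 3)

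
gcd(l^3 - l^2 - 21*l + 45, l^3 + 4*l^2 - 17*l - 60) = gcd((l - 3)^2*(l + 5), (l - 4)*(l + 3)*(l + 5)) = l + 5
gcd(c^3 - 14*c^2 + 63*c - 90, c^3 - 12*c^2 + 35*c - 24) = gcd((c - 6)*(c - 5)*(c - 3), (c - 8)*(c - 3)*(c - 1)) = c - 3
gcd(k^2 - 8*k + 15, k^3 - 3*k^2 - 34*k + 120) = k - 5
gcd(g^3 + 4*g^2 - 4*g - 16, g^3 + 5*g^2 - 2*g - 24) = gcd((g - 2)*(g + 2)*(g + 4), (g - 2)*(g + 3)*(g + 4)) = g^2 + 2*g - 8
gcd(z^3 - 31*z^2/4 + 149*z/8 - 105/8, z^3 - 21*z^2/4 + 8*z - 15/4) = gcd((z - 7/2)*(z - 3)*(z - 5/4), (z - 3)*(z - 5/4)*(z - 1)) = z^2 - 17*z/4 + 15/4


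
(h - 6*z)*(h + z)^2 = h^3 - 4*h^2*z - 11*h*z^2 - 6*z^3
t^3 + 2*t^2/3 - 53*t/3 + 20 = (t - 3)*(t - 4/3)*(t + 5)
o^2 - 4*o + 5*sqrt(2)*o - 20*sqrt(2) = (o - 4)*(o + 5*sqrt(2))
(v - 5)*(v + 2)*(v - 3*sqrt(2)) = v^3 - 3*sqrt(2)*v^2 - 3*v^2 - 10*v + 9*sqrt(2)*v + 30*sqrt(2)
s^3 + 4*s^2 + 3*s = s*(s + 1)*(s + 3)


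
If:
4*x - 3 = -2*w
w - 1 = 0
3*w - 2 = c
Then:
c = 1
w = 1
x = 1/4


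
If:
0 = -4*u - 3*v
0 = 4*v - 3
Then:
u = -9/16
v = 3/4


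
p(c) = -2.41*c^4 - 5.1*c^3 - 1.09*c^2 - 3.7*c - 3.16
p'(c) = -9.64*c^3 - 15.3*c^2 - 2.18*c - 3.7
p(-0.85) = 1.07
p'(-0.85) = -6.98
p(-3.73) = -206.36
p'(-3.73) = 291.83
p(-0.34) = -1.86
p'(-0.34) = -4.35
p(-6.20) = -2367.74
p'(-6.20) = 1719.17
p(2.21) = -129.20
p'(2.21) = -187.30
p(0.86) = -11.71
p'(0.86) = -23.02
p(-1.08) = 2.71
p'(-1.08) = -7.05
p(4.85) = -1962.05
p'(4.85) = -1473.94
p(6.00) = -4289.56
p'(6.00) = -2649.82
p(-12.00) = -41276.68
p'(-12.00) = 14477.18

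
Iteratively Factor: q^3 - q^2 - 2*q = (q - 2)*(q^2 + q) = (q - 2)*(q + 1)*(q)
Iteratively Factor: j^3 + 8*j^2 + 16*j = (j + 4)*(j^2 + 4*j) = j*(j + 4)*(j + 4)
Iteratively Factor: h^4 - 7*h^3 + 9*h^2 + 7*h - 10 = (h + 1)*(h^3 - 8*h^2 + 17*h - 10) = (h - 2)*(h + 1)*(h^2 - 6*h + 5) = (h - 2)*(h - 1)*(h + 1)*(h - 5)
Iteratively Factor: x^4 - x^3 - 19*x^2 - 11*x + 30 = (x - 5)*(x^3 + 4*x^2 + x - 6) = (x - 5)*(x + 3)*(x^2 + x - 2) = (x - 5)*(x + 2)*(x + 3)*(x - 1)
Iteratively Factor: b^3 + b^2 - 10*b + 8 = (b - 1)*(b^2 + 2*b - 8) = (b - 1)*(b + 4)*(b - 2)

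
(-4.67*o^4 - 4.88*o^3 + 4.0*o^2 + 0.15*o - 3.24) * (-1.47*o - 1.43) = 6.8649*o^5 + 13.8517*o^4 + 1.0984*o^3 - 5.9405*o^2 + 4.5483*o + 4.6332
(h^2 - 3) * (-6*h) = -6*h^3 + 18*h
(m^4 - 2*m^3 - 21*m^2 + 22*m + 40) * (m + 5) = m^5 + 3*m^4 - 31*m^3 - 83*m^2 + 150*m + 200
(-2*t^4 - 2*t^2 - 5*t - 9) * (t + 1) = -2*t^5 - 2*t^4 - 2*t^3 - 7*t^2 - 14*t - 9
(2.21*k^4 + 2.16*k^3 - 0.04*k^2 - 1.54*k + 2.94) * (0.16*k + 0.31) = 0.3536*k^5 + 1.0307*k^4 + 0.6632*k^3 - 0.2588*k^2 - 0.00700000000000001*k + 0.9114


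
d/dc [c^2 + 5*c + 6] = 2*c + 5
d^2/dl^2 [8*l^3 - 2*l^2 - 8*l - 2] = 48*l - 4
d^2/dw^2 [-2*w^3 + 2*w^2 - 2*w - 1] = 4 - 12*w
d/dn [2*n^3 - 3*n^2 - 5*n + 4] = 6*n^2 - 6*n - 5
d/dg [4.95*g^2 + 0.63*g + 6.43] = 9.9*g + 0.63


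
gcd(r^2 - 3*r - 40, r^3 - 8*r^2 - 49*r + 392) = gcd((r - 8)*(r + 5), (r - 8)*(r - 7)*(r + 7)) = r - 8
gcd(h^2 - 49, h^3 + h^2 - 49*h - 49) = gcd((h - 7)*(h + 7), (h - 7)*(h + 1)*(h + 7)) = h^2 - 49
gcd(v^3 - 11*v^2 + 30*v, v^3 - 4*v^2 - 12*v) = v^2 - 6*v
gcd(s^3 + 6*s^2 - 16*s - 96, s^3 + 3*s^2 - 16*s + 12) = s + 6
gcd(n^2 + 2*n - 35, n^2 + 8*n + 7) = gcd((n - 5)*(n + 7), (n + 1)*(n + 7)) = n + 7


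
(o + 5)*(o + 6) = o^2 + 11*o + 30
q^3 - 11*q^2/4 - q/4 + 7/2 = (q - 2)*(q - 7/4)*(q + 1)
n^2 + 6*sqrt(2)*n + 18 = (n + 3*sqrt(2))^2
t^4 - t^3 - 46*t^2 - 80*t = t*(t - 8)*(t + 2)*(t + 5)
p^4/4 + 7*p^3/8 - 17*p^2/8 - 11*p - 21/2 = (p/4 + 1/2)*(p - 7/2)*(p + 2)*(p + 3)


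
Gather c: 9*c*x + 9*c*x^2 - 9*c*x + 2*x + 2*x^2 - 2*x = 9*c*x^2 + 2*x^2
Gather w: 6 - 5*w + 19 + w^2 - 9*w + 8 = w^2 - 14*w + 33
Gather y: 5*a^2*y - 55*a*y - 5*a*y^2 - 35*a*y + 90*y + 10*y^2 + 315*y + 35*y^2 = y^2*(45 - 5*a) + y*(5*a^2 - 90*a + 405)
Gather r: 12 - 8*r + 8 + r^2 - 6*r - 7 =r^2 - 14*r + 13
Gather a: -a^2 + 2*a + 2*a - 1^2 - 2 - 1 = -a^2 + 4*a - 4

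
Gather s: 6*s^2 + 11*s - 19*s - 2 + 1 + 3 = 6*s^2 - 8*s + 2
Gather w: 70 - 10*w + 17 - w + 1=88 - 11*w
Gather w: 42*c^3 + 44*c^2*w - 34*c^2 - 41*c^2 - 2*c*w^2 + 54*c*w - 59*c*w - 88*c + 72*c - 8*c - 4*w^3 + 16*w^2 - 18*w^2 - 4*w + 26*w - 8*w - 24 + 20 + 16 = 42*c^3 - 75*c^2 - 24*c - 4*w^3 + w^2*(-2*c - 2) + w*(44*c^2 - 5*c + 14) + 12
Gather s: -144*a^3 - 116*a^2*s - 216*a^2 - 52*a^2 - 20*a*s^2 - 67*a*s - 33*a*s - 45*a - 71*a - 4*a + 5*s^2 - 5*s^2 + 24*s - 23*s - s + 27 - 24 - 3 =-144*a^3 - 268*a^2 - 20*a*s^2 - 120*a + s*(-116*a^2 - 100*a)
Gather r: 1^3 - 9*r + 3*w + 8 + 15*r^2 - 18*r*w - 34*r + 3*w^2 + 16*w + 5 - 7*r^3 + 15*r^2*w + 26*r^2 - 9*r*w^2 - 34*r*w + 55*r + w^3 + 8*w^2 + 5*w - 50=-7*r^3 + r^2*(15*w + 41) + r*(-9*w^2 - 52*w + 12) + w^3 + 11*w^2 + 24*w - 36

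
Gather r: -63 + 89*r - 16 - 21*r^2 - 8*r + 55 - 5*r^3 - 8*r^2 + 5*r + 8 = -5*r^3 - 29*r^2 + 86*r - 16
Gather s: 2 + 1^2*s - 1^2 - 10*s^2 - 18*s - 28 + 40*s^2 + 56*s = 30*s^2 + 39*s - 27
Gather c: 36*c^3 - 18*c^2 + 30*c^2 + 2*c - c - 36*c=36*c^3 + 12*c^2 - 35*c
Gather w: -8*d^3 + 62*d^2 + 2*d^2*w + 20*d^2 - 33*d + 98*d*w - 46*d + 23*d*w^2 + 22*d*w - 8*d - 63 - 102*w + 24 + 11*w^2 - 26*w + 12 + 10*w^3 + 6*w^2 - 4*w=-8*d^3 + 82*d^2 - 87*d + 10*w^3 + w^2*(23*d + 17) + w*(2*d^2 + 120*d - 132) - 27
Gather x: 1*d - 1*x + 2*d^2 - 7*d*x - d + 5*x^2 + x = 2*d^2 - 7*d*x + 5*x^2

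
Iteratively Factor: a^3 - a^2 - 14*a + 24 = (a + 4)*(a^2 - 5*a + 6) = (a - 3)*(a + 4)*(a - 2)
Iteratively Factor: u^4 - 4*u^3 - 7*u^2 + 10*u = (u)*(u^3 - 4*u^2 - 7*u + 10) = u*(u - 5)*(u^2 + u - 2) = u*(u - 5)*(u + 2)*(u - 1)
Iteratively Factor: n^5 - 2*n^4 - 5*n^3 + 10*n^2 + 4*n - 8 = (n - 2)*(n^4 - 5*n^2 + 4) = (n - 2)*(n + 1)*(n^3 - n^2 - 4*n + 4) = (n - 2)*(n + 1)*(n + 2)*(n^2 - 3*n + 2) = (n - 2)^2*(n + 1)*(n + 2)*(n - 1)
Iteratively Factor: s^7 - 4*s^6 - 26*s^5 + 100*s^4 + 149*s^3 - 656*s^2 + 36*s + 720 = (s - 3)*(s^6 - s^5 - 29*s^4 + 13*s^3 + 188*s^2 - 92*s - 240) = (s - 3)*(s - 2)*(s^5 + s^4 - 27*s^3 - 41*s^2 + 106*s + 120) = (s - 3)*(s - 2)^2*(s^4 + 3*s^3 - 21*s^2 - 83*s - 60) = (s - 3)*(s - 2)^2*(s + 4)*(s^3 - s^2 - 17*s - 15) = (s - 3)*(s - 2)^2*(s + 3)*(s + 4)*(s^2 - 4*s - 5) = (s - 5)*(s - 3)*(s - 2)^2*(s + 3)*(s + 4)*(s + 1)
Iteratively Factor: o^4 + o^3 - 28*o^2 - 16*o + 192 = (o + 4)*(o^3 - 3*o^2 - 16*o + 48) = (o + 4)^2*(o^2 - 7*o + 12) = (o - 3)*(o + 4)^2*(o - 4)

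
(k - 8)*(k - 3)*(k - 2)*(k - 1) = k^4 - 14*k^3 + 59*k^2 - 94*k + 48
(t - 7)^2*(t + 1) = t^3 - 13*t^2 + 35*t + 49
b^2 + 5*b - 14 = (b - 2)*(b + 7)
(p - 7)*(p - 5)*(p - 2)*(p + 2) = p^4 - 12*p^3 + 31*p^2 + 48*p - 140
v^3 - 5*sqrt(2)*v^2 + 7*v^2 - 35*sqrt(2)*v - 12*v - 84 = (v + 7)*(v - 6*sqrt(2))*(v + sqrt(2))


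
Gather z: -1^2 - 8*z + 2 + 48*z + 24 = 40*z + 25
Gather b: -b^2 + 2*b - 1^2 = -b^2 + 2*b - 1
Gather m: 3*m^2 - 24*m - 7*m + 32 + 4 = 3*m^2 - 31*m + 36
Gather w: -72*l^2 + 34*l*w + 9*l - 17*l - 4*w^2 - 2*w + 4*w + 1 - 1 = -72*l^2 - 8*l - 4*w^2 + w*(34*l + 2)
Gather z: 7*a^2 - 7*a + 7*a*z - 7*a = 7*a^2 + 7*a*z - 14*a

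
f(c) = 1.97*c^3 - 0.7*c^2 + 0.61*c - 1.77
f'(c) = 5.91*c^2 - 1.4*c + 0.61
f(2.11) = 14.91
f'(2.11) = 23.97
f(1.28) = 2.00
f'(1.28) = 8.50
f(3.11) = 52.61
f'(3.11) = 53.42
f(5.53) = 313.35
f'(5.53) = 173.60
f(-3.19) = -74.79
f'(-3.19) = 65.22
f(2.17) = 16.39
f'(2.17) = 25.40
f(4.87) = 212.14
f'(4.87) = 133.96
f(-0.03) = -1.79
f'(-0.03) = 0.66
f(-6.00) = -456.15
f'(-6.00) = 221.77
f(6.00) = 402.21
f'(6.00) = 204.97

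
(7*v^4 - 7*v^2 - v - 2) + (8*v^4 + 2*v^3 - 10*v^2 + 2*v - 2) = 15*v^4 + 2*v^3 - 17*v^2 + v - 4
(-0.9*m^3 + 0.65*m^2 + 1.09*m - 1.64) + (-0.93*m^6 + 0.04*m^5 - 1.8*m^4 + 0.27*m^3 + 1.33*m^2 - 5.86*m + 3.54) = -0.93*m^6 + 0.04*m^5 - 1.8*m^4 - 0.63*m^3 + 1.98*m^2 - 4.77*m + 1.9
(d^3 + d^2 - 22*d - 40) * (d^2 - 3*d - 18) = d^5 - 2*d^4 - 43*d^3 + 8*d^2 + 516*d + 720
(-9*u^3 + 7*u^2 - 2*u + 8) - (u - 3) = -9*u^3 + 7*u^2 - 3*u + 11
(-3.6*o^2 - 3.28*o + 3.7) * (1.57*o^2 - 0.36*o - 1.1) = -5.652*o^4 - 3.8536*o^3 + 10.9498*o^2 + 2.276*o - 4.07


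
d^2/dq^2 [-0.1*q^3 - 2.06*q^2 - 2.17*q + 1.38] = -0.6*q - 4.12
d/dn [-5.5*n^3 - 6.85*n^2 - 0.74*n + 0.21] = -16.5*n^2 - 13.7*n - 0.74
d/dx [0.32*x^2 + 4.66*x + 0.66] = 0.64*x + 4.66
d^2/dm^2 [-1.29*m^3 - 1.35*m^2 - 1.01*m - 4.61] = -7.74*m - 2.7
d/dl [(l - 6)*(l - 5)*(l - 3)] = 3*l^2 - 28*l + 63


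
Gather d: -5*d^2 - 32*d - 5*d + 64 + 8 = -5*d^2 - 37*d + 72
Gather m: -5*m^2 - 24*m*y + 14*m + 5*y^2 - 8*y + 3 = -5*m^2 + m*(14 - 24*y) + 5*y^2 - 8*y + 3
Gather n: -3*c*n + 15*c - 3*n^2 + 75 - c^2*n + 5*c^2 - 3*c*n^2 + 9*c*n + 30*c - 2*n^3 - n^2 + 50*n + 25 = 5*c^2 + 45*c - 2*n^3 + n^2*(-3*c - 4) + n*(-c^2 + 6*c + 50) + 100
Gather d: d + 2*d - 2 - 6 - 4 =3*d - 12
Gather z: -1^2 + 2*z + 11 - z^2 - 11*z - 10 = -z^2 - 9*z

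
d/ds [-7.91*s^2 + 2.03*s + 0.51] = 2.03 - 15.82*s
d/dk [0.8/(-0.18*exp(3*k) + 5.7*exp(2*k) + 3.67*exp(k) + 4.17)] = (0.432*exp(2*k) - 9.12*exp(k) - 2.936)*exp(k)/(-0.18*exp(3*k) + 5.7*exp(2*k) + 3.67*exp(k) + 4.17)^2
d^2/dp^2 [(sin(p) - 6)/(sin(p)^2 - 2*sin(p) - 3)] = (-sin(p)^4 + 23*sin(p)^3 - 75*sin(p)^2 + 141*sin(p) - 96)/((sin(p) - 3)^3*(sin(p) + 1)^2)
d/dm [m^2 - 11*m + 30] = 2*m - 11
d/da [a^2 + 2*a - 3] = 2*a + 2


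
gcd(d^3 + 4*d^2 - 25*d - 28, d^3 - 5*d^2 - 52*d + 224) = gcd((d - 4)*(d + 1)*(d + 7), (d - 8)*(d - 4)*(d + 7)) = d^2 + 3*d - 28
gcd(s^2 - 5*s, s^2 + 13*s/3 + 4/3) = 1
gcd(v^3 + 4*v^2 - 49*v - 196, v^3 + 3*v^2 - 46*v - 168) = v^2 - 3*v - 28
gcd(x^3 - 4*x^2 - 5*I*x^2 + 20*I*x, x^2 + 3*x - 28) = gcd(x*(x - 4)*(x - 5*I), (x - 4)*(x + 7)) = x - 4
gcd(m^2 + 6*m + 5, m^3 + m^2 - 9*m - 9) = m + 1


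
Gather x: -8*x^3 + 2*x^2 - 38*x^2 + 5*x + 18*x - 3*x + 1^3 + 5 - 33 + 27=-8*x^3 - 36*x^2 + 20*x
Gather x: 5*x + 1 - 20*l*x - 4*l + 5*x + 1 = -4*l + x*(10 - 20*l) + 2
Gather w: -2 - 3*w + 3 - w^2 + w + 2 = -w^2 - 2*w + 3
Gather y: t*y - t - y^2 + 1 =t*y - t - y^2 + 1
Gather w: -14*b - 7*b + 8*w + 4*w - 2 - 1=-21*b + 12*w - 3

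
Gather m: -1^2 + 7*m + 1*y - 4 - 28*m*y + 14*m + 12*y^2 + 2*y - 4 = m*(21 - 28*y) + 12*y^2 + 3*y - 9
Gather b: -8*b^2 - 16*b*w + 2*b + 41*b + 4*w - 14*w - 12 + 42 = -8*b^2 + b*(43 - 16*w) - 10*w + 30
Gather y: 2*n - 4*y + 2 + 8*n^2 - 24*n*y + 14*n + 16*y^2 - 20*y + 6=8*n^2 + 16*n + 16*y^2 + y*(-24*n - 24) + 8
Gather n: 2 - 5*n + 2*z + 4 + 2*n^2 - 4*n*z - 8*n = 2*n^2 + n*(-4*z - 13) + 2*z + 6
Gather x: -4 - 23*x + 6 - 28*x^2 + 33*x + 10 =-28*x^2 + 10*x + 12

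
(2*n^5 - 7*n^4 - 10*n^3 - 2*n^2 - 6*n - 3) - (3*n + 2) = 2*n^5 - 7*n^4 - 10*n^3 - 2*n^2 - 9*n - 5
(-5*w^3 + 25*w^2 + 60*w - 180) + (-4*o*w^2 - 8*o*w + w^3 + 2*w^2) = -4*o*w^2 - 8*o*w - 4*w^3 + 27*w^2 + 60*w - 180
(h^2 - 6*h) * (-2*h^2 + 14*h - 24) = -2*h^4 + 26*h^3 - 108*h^2 + 144*h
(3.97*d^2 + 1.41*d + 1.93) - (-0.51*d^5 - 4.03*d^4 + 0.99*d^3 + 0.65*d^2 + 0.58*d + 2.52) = 0.51*d^5 + 4.03*d^4 - 0.99*d^3 + 3.32*d^2 + 0.83*d - 0.59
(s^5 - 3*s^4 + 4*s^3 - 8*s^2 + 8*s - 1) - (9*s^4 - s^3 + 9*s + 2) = s^5 - 12*s^4 + 5*s^3 - 8*s^2 - s - 3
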